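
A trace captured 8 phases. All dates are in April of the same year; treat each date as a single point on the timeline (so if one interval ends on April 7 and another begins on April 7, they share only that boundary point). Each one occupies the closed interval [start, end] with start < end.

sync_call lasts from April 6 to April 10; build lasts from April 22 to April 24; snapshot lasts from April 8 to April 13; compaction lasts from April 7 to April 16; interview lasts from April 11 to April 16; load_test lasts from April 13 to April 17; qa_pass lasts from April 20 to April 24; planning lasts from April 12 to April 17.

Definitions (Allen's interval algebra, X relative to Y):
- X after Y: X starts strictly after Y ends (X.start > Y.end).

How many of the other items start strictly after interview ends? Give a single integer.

2

Target interview = [April 11, April 16].
build [April 22, April 24] → after → counts.
compaction [April 7, April 16] → finished-by → no.
load_test [April 13, April 17] → overlapped-by → no.
planning [April 12, April 17] → overlapped-by → no.
qa_pass [April 20, April 24] → after → counts.
snapshot [April 8, April 13] → overlaps → no.
sync_call [April 6, April 10] → before → no.
Total: 2.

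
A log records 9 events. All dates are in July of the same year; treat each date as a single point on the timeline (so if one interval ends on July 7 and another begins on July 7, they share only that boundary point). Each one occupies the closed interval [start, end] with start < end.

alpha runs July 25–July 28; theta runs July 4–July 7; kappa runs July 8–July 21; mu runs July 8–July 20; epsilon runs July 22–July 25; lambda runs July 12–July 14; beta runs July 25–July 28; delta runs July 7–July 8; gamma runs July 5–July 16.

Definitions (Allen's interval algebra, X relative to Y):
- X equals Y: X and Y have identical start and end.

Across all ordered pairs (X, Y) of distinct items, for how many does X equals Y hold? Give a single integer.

Checking all 72 ordered pairs for relation 'equals'; matching pairs in alphabetical order:
(alpha, beta): alpha equals beta ✓
(beta, alpha): beta equals alpha ✓
Count: 2.

2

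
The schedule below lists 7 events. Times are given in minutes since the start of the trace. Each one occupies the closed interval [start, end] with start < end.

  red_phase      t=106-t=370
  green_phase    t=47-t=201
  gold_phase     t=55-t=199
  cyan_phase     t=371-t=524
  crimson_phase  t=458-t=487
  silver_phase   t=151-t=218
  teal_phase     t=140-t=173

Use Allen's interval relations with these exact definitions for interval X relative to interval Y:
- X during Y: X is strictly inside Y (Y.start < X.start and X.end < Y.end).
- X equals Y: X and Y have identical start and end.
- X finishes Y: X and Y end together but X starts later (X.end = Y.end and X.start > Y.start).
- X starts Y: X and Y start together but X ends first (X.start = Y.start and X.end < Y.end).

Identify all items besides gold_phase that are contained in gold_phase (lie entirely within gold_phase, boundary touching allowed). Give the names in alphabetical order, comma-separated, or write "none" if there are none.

Target gold_phase = [t=55, t=199].
crimson_phase [t=458, t=487] → after → no.
cyan_phase [t=371, t=524] → after → no.
green_phase [t=47, t=201] → contains → no.
red_phase [t=106, t=370] → overlapped-by → no.
silver_phase [t=151, t=218] → overlapped-by → no.
teal_phase [t=140, t=173] → during → yes.
Result: teal_phase.

teal_phase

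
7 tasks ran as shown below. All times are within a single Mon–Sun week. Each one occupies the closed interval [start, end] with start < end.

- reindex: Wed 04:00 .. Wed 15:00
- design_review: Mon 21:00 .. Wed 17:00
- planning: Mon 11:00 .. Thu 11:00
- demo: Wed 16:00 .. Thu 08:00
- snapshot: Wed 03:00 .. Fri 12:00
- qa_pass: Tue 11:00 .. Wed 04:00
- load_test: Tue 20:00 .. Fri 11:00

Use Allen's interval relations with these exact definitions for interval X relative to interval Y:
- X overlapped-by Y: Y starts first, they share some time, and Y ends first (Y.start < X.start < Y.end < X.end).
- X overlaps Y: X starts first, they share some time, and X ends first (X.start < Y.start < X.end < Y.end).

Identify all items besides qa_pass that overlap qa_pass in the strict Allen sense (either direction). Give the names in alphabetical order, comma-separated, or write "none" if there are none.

load_test, snapshot

Target qa_pass = [Tue 11:00, Wed 04:00].
demo [Wed 16:00, Thu 08:00] → after → no.
design_review [Mon 21:00, Wed 17:00] → contains → no.
load_test [Tue 20:00, Fri 11:00] → overlapped-by → yes.
planning [Mon 11:00, Thu 11:00] → contains → no.
reindex [Wed 04:00, Wed 15:00] → met-by → no.
snapshot [Wed 03:00, Fri 12:00] → overlapped-by → yes.
Result: load_test, snapshot.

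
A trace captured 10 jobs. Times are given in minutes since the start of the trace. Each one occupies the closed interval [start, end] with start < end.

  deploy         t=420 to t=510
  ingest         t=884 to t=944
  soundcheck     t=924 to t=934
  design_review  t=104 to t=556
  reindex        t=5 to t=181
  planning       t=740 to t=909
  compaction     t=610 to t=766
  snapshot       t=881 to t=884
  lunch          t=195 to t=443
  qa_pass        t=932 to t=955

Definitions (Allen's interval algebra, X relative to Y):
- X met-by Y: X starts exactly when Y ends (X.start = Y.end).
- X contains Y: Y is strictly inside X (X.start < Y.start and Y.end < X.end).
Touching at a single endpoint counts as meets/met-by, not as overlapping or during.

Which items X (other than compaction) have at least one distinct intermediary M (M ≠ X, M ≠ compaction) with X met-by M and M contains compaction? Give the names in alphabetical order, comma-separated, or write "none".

none

Target compaction = [t=610, t=766].
Intermediaries M with M contains compaction: none.
Union: none.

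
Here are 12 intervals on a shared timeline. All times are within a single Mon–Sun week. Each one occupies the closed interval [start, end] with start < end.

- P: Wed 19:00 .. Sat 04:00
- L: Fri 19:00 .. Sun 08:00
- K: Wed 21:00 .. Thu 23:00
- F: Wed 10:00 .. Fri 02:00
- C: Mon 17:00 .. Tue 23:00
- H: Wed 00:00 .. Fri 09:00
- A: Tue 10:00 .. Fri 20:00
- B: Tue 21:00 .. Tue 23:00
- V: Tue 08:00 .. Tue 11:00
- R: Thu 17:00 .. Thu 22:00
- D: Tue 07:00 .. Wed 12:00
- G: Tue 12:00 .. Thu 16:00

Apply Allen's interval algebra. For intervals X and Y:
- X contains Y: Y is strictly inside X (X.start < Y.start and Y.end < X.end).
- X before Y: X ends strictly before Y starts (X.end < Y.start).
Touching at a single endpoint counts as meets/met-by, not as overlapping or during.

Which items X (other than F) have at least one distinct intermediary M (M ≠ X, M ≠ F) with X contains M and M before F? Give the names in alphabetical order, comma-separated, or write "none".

Target F = [Wed 10:00, Fri 02:00].
Intermediaries M with M before F: B, C, V.
Via B — items with X contains B: A, D, G.
Via C — items with X contains C: none.
Via V — items with X contains V: C, D.
Union: A, C, D, G.

A, C, D, G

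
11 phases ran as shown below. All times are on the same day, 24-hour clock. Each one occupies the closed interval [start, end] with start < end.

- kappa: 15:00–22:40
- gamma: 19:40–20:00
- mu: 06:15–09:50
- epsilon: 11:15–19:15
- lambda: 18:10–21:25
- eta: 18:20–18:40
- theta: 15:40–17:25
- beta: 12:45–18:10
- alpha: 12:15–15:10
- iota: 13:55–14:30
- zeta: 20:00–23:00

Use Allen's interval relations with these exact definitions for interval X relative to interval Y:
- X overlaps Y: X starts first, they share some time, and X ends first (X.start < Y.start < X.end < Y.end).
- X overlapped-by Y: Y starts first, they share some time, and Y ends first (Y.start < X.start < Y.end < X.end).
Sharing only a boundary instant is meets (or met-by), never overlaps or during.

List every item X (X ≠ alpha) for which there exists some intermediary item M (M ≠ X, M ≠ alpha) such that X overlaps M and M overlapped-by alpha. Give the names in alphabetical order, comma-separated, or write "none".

beta, epsilon

Target alpha = [12:15, 15:10].
Intermediaries M with M overlapped-by alpha: beta, kappa.
Via beta — items with X overlaps beta: none.
Via kappa — items with X overlaps kappa: beta, epsilon.
Union: beta, epsilon.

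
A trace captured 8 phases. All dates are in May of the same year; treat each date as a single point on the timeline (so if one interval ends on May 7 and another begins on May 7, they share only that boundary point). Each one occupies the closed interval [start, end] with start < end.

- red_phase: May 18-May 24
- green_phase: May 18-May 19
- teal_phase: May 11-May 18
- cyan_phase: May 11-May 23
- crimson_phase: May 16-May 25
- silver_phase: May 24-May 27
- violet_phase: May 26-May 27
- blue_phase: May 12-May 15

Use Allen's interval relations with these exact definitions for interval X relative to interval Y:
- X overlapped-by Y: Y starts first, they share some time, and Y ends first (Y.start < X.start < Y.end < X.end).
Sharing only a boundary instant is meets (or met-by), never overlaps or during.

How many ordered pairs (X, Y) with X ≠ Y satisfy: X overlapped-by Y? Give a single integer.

Checking all 56 ordered pairs for relation 'overlapped-by'; matching pairs in alphabetical order:
(crimson_phase, cyan_phase): crimson_phase overlapped-by cyan_phase ✓
(crimson_phase, teal_phase): crimson_phase overlapped-by teal_phase ✓
(red_phase, cyan_phase): red_phase overlapped-by cyan_phase ✓
(silver_phase, crimson_phase): silver_phase overlapped-by crimson_phase ✓
Count: 4.

4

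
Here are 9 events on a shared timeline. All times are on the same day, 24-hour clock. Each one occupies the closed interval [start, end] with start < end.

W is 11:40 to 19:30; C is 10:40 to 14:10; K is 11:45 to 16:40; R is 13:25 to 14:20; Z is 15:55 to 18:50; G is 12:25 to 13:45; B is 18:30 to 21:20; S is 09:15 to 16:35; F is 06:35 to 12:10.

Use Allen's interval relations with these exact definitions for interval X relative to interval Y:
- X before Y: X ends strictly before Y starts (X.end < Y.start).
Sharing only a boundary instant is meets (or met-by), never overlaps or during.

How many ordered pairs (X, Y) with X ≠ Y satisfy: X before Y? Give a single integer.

Checking all 72 ordered pairs for relation 'before'; matching pairs in alphabetical order:
(C, B): C before B ✓
(C, Z): C before Z ✓
(F, B): F before B ✓
(F, G): F before G ✓
(F, R): F before R ✓
(F, Z): F before Z ✓
(G, B): G before B ✓
(G, Z): G before Z ✓
(K, B): K before B ✓
(R, B): R before B ✓
(R, Z): R before Z ✓
(S, B): S before B ✓
Count: 12.

12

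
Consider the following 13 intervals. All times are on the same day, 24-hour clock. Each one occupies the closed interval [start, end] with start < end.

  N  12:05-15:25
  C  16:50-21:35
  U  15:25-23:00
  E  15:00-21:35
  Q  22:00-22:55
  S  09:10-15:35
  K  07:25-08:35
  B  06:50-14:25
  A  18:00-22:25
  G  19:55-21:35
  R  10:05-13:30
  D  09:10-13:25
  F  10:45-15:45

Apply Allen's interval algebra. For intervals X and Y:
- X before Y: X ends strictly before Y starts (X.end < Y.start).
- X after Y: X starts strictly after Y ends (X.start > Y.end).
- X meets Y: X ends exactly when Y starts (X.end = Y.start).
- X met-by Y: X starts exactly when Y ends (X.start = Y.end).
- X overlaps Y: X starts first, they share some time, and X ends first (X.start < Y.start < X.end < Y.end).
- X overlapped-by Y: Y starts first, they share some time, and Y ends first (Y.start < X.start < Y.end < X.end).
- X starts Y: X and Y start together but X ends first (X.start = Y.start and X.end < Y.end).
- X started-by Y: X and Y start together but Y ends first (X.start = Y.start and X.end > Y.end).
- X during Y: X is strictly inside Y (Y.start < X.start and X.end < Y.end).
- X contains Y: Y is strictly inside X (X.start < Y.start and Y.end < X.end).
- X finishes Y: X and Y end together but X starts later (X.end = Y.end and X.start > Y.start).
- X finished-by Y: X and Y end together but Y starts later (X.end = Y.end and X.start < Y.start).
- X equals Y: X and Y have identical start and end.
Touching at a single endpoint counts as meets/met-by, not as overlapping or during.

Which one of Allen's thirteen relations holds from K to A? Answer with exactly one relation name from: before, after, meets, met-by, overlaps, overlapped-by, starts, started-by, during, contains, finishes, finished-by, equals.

K = [07:25, 08:35]; A = [18:00, 22:25].
Compare endpoints: K.start < A.start, K.start < A.end, K.end < A.start, K.end < A.end.
That pattern is 'before'.

before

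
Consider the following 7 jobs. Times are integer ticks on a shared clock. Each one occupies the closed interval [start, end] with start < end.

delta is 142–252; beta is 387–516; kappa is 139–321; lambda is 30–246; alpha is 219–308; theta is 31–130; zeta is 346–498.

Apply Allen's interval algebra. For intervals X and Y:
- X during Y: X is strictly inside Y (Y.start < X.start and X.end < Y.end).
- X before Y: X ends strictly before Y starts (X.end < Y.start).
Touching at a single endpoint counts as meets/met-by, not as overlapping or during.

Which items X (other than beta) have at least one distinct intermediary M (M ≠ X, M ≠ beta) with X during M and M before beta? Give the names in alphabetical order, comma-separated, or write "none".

Target beta = [387, 516].
Intermediaries M with M before beta: alpha, delta, kappa, lambda, theta.
Via alpha — items with X during alpha: none.
Via delta — items with X during delta: none.
Via kappa — items with X during kappa: alpha, delta.
Via lambda — items with X during lambda: theta.
Via theta — items with X during theta: none.
Union: alpha, delta, theta.

alpha, delta, theta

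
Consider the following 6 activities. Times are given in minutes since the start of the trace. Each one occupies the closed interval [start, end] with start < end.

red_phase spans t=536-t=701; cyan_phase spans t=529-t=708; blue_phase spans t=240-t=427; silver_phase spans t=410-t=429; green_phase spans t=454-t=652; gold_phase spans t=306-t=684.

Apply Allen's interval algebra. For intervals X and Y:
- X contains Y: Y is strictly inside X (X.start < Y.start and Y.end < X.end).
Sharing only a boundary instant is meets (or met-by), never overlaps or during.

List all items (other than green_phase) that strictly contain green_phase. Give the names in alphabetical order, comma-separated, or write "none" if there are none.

Target green_phase = [t=454, t=652].
blue_phase [t=240, t=427] → before → no.
cyan_phase [t=529, t=708] → overlapped-by → no.
gold_phase [t=306, t=684] → contains → yes.
red_phase [t=536, t=701] → overlapped-by → no.
silver_phase [t=410, t=429] → before → no.
Result: gold_phase.

gold_phase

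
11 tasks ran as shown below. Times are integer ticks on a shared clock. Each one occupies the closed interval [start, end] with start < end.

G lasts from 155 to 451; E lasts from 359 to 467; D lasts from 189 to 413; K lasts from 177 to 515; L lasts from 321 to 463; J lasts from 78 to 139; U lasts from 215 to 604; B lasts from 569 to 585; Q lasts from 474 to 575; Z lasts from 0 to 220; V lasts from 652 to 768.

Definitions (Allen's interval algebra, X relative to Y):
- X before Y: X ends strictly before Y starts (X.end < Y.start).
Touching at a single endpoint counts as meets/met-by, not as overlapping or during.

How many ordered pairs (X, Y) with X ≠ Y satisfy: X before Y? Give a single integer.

31

Checking all 110 ordered pairs for relation 'before'; matching pairs in alphabetical order:
(B, V): B before V ✓
(D, B): D before B ✓
(D, Q): D before Q ✓
(D, V): D before V ✓
(E, B): E before B ✓
(E, Q): E before Q ✓
(E, V): E before V ✓
(G, B): G before B ✓
(G, Q): G before Q ✓
(G, V): G before V ✓
(J, B): J before B ✓
(J, D): J before D ✓
(J, E): J before E ✓
(J, G): J before G ✓
(J, K): J before K ✓
(J, L): J before L ✓
(J, Q): J before Q ✓
(J, U): J before U ✓
(J, V): J before V ✓
(K, B): K before B ✓
(K, V): K before V ✓
(L, B): L before B ✓
(L, Q): L before Q ✓
(L, V): L before V ✓
... plus 7 further pairs not listed.
Count: 31.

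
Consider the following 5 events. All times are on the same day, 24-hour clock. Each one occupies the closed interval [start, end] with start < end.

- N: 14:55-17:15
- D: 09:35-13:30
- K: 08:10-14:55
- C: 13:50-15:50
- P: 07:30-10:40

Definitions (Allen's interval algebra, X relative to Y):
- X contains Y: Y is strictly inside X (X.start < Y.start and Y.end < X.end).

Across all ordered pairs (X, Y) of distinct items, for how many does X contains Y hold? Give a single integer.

1

Checking all 20 ordered pairs for relation 'contains'; matching pairs in alphabetical order:
(K, D): K contains D ✓
Count: 1.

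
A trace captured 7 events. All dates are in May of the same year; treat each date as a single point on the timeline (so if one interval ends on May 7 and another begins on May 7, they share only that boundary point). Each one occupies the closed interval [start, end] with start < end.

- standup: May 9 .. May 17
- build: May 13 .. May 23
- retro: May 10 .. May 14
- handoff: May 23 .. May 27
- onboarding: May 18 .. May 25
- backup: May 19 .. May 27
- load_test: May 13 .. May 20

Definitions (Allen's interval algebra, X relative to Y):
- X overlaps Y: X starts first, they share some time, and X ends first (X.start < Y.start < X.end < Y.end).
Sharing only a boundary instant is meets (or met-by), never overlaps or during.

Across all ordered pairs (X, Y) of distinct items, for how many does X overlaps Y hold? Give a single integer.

Checking all 42 ordered pairs for relation 'overlaps'; matching pairs in alphabetical order:
(build, backup): build overlaps backup ✓
(build, onboarding): build overlaps onboarding ✓
(load_test, backup): load_test overlaps backup ✓
(load_test, onboarding): load_test overlaps onboarding ✓
(onboarding, backup): onboarding overlaps backup ✓
(onboarding, handoff): onboarding overlaps handoff ✓
(retro, build): retro overlaps build ✓
(retro, load_test): retro overlaps load_test ✓
(standup, build): standup overlaps build ✓
(standup, load_test): standup overlaps load_test ✓
Count: 10.

10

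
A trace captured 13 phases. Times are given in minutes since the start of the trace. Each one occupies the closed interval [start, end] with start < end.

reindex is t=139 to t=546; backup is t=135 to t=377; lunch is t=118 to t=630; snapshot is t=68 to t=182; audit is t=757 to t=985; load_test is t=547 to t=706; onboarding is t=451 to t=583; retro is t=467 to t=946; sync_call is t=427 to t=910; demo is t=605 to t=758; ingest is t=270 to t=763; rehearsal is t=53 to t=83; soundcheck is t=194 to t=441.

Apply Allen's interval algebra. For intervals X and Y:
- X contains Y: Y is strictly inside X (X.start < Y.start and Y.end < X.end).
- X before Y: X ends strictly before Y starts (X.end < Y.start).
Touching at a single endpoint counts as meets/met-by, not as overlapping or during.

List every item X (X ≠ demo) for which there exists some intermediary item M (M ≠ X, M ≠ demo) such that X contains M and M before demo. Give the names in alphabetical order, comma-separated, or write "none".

ingest, lunch, reindex, sync_call

Target demo = [t=605, t=758].
Intermediaries M with M before demo: backup, onboarding, rehearsal, reindex, snapshot, soundcheck.
Via backup — items with X contains backup: lunch.
Via onboarding — items with X contains onboarding: ingest, lunch, sync_call.
Via rehearsal — items with X contains rehearsal: none.
Via reindex — items with X contains reindex: lunch.
Via snapshot — items with X contains snapshot: none.
Via soundcheck — items with X contains soundcheck: lunch, reindex.
Union: ingest, lunch, reindex, sync_call.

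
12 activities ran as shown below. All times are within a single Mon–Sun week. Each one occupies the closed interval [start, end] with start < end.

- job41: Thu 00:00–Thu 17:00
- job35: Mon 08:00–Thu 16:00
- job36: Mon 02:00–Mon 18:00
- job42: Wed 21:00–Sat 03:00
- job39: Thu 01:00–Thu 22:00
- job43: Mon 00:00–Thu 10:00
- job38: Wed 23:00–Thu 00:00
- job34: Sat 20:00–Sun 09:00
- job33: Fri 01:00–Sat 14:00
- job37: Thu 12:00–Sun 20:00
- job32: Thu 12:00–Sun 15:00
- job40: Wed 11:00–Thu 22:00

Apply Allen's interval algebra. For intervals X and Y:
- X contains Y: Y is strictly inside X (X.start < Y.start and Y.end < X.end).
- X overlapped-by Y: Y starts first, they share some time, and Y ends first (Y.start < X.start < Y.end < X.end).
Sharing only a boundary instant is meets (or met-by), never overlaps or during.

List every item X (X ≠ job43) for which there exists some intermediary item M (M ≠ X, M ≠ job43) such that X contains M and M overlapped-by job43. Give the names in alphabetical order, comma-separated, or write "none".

job40, job42

Target job43 = [Mon 00:00, Thu 10:00].
Intermediaries M with M overlapped-by job43: job35, job39, job40, job41, job42.
Via job35 — items with X contains job35: none.
Via job39 — items with X contains job39: job42.
Via job40 — items with X contains job40: none.
Via job41 — items with X contains job41: job40, job42.
Via job42 — items with X contains job42: none.
Union: job40, job42.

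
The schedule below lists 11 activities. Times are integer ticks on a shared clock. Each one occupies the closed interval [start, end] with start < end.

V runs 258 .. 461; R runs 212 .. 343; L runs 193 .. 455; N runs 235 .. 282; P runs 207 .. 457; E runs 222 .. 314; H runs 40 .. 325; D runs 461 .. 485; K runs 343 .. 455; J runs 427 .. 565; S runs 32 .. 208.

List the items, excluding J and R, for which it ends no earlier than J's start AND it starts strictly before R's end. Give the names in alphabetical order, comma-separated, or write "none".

L, P, V

Conditions: its end is no earlier than J's start (X.end >= 427) AND its start is strictly before R's end (X.start < 343).
D: end 485 >= 427? ✓; start 461 < 343? ✗ → no.
E: end 314 >= 427? ✗; start 222 < 343? ✓ → no.
H: end 325 >= 427? ✗; start 40 < 343? ✓ → no.
K: end 455 >= 427? ✓; start 343 < 343? ✗ → no.
L: end 455 >= 427? ✓; start 193 < 343? ✓ → yes.
N: end 282 >= 427? ✗; start 235 < 343? ✓ → no.
P: end 457 >= 427? ✓; start 207 < 343? ✓ → yes.
S: end 208 >= 427? ✗; start 32 < 343? ✓ → no.
V: end 461 >= 427? ✓; start 258 < 343? ✓ → yes.
Result: L, P, V.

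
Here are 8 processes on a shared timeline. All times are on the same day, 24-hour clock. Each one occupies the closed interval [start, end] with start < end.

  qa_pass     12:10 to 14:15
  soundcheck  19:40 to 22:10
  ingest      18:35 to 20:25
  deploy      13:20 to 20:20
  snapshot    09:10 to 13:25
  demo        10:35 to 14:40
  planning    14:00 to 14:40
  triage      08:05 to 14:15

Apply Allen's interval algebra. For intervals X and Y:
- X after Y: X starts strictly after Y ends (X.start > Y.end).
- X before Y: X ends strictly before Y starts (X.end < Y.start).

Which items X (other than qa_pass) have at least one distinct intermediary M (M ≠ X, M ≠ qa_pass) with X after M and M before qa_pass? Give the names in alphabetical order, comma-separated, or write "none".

Target qa_pass = [12:10, 14:15].
Intermediaries M with M before qa_pass: none.
Union: none.

none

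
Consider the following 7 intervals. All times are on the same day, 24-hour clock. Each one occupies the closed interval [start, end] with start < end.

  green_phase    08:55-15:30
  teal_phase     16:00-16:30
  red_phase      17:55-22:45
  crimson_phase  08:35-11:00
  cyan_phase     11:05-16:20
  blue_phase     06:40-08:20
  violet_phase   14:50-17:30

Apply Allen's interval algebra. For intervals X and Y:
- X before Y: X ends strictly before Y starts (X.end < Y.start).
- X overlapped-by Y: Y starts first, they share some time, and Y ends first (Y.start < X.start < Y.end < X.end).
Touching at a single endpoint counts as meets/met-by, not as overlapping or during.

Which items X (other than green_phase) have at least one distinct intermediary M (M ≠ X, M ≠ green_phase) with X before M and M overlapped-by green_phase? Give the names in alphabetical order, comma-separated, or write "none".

blue_phase, crimson_phase

Target green_phase = [08:55, 15:30].
Intermediaries M with M overlapped-by green_phase: cyan_phase, violet_phase.
Via cyan_phase — items with X before cyan_phase: blue_phase, crimson_phase.
Via violet_phase — items with X before violet_phase: blue_phase, crimson_phase.
Union: blue_phase, crimson_phase.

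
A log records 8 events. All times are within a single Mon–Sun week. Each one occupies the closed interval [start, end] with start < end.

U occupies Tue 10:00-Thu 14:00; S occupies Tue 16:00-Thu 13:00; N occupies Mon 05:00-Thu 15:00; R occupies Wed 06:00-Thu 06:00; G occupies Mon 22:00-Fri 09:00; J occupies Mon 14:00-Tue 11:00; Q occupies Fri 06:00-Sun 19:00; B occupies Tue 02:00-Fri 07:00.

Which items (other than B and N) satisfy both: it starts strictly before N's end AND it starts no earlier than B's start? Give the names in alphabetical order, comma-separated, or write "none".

Conditions: its start is strictly before N's end (X.start < Thu 15:00) AND its start is no earlier than B's start (X.start >= Tue 02:00).
G: start Mon 22:00 < Thu 15:00? ✓; start Mon 22:00 >= Tue 02:00? ✗ → no.
J: start Mon 14:00 < Thu 15:00? ✓; start Mon 14:00 >= Tue 02:00? ✗ → no.
Q: start Fri 06:00 < Thu 15:00? ✗; start Fri 06:00 >= Tue 02:00? ✓ → no.
R: start Wed 06:00 < Thu 15:00? ✓; start Wed 06:00 >= Tue 02:00? ✓ → yes.
S: start Tue 16:00 < Thu 15:00? ✓; start Tue 16:00 >= Tue 02:00? ✓ → yes.
U: start Tue 10:00 < Thu 15:00? ✓; start Tue 10:00 >= Tue 02:00? ✓ → yes.
Result: R, S, U.

R, S, U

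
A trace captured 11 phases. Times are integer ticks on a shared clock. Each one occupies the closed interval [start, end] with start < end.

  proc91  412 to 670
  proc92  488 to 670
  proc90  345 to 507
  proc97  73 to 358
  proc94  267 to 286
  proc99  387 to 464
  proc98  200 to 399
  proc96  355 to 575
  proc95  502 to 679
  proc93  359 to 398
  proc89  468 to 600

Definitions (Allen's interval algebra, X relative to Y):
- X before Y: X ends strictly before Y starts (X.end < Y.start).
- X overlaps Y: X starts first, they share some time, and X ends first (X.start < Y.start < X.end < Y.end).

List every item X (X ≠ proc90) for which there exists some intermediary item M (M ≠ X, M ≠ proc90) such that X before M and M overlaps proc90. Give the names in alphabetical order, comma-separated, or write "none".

Target proc90 = [345, 507].
Intermediaries M with M overlaps proc90: proc97, proc98.
Via proc97 — items with X before proc97: none.
Via proc98 — items with X before proc98: none.
Union: none.

none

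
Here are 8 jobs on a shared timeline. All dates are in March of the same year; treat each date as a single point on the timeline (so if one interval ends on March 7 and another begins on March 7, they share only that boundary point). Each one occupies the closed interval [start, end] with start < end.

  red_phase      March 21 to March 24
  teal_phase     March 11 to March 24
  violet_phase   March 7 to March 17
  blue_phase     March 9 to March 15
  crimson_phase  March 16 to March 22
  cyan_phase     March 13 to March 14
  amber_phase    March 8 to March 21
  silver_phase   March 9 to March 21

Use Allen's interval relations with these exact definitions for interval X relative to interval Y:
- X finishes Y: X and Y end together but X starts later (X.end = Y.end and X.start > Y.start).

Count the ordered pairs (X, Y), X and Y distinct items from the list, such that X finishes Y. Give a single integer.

Checking all 56 ordered pairs for relation 'finishes'; matching pairs in alphabetical order:
(red_phase, teal_phase): red_phase finishes teal_phase ✓
(silver_phase, amber_phase): silver_phase finishes amber_phase ✓
Count: 2.

2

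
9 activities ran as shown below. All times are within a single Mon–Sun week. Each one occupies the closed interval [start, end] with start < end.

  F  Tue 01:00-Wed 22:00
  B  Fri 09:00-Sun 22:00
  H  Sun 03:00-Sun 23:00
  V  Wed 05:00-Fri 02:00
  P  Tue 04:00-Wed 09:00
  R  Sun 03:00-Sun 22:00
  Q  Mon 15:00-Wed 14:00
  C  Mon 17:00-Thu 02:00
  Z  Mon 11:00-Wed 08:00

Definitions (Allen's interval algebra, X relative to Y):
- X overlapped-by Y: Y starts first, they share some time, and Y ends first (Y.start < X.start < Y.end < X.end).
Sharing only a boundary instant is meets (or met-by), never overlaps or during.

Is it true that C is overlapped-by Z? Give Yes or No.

C = [Mon 17:00, Thu 02:00], Z = [Mon 11:00, Wed 08:00].
Actual relation of C to Z: overlapped-by.
Asked whether 'overlapped-by' holds → Yes.

Yes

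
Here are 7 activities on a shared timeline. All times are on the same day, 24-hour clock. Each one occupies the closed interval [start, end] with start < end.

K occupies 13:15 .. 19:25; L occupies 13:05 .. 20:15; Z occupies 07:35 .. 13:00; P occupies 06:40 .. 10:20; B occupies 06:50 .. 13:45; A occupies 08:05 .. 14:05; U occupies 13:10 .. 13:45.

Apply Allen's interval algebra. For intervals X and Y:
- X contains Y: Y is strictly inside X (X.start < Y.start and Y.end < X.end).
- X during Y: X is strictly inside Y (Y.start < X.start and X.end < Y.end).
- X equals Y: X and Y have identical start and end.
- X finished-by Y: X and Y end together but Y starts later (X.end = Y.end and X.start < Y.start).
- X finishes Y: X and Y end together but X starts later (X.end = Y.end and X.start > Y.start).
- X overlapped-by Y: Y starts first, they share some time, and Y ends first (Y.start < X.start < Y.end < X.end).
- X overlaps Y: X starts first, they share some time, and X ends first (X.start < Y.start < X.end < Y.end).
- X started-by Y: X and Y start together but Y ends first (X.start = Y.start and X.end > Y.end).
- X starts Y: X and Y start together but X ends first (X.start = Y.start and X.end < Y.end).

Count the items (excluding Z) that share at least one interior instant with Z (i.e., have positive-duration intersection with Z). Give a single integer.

3

Target Z = [07:35, 13:00].
A [08:05, 14:05] → overlapped-by → counts.
B [06:50, 13:45] → contains → counts.
K [13:15, 19:25] → after → no.
L [13:05, 20:15] → after → no.
P [06:40, 10:20] → overlaps → counts.
U [13:10, 13:45] → after → no.
Total: 3.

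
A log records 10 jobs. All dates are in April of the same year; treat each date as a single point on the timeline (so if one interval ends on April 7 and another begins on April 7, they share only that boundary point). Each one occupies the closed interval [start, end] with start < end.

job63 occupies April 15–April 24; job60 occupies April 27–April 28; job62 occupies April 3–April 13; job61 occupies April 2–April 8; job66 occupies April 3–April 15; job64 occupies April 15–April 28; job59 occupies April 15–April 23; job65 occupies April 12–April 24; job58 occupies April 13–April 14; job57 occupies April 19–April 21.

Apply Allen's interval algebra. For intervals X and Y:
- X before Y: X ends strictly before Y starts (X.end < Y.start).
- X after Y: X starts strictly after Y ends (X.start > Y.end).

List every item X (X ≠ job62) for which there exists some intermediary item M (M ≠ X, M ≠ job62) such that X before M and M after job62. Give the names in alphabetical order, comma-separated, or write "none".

Target job62 = [April 3, April 13].
Intermediaries M with M after job62: job57, job59, job60, job63, job64.
Via job57 — items with X before job57: job58, job61, job66.
Via job59 — items with X before job59: job58, job61.
Via job60 — items with X before job60: job57, job58, job59, job61, job63, job65, job66.
Via job63 — items with X before job63: job58, job61.
Via job64 — items with X before job64: job58, job61.
Union: job57, job58, job59, job61, job63, job65, job66.

job57, job58, job59, job61, job63, job65, job66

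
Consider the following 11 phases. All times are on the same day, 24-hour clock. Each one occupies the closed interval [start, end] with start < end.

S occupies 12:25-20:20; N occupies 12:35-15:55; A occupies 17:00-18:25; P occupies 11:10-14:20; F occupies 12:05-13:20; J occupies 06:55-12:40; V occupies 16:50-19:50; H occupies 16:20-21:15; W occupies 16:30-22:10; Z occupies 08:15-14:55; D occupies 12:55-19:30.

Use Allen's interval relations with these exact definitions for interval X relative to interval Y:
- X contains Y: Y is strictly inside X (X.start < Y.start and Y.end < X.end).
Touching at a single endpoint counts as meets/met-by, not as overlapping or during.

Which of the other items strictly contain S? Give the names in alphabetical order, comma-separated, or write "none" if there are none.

none

Target S = [12:25, 20:20].
A [17:00, 18:25] → during → no.
D [12:55, 19:30] → during → no.
F [12:05, 13:20] → overlaps → no.
H [16:20, 21:15] → overlapped-by → no.
J [06:55, 12:40] → overlaps → no.
N [12:35, 15:55] → during → no.
P [11:10, 14:20] → overlaps → no.
V [16:50, 19:50] → during → no.
W [16:30, 22:10] → overlapped-by → no.
Z [08:15, 14:55] → overlaps → no.
Result: none.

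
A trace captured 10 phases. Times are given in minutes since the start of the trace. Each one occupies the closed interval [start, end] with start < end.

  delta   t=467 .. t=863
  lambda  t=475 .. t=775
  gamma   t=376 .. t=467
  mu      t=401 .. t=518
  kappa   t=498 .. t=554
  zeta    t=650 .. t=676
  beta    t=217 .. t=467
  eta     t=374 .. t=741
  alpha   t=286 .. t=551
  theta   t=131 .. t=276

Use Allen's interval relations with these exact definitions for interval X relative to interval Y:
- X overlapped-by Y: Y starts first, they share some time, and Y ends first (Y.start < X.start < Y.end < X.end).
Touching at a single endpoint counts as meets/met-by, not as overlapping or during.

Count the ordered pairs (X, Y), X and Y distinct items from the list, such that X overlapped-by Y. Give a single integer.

Checking all 90 ordered pairs for relation 'overlapped-by'; matching pairs in alphabetical order:
(alpha, beta): alpha overlapped-by beta ✓
(beta, theta): beta overlapped-by theta ✓
(delta, alpha): delta overlapped-by alpha ✓
(delta, eta): delta overlapped-by eta ✓
(delta, mu): delta overlapped-by mu ✓
(eta, alpha): eta overlapped-by alpha ✓
(eta, beta): eta overlapped-by beta ✓
(kappa, alpha): kappa overlapped-by alpha ✓
(kappa, mu): kappa overlapped-by mu ✓
(lambda, alpha): lambda overlapped-by alpha ✓
(lambda, eta): lambda overlapped-by eta ✓
(lambda, mu): lambda overlapped-by mu ✓
(mu, beta): mu overlapped-by beta ✓
(mu, gamma): mu overlapped-by gamma ✓
Count: 14.

14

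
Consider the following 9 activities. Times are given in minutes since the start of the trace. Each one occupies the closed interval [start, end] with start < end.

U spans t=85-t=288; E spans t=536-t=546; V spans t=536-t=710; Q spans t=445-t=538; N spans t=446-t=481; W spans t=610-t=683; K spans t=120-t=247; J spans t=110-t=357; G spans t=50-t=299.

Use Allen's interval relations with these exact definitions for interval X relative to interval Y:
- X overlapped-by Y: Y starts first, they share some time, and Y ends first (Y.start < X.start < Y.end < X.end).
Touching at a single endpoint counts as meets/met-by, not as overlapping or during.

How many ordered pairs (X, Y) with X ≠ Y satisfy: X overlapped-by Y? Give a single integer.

4

Checking all 72 ordered pairs for relation 'overlapped-by'; matching pairs in alphabetical order:
(E, Q): E overlapped-by Q ✓
(J, G): J overlapped-by G ✓
(J, U): J overlapped-by U ✓
(V, Q): V overlapped-by Q ✓
Count: 4.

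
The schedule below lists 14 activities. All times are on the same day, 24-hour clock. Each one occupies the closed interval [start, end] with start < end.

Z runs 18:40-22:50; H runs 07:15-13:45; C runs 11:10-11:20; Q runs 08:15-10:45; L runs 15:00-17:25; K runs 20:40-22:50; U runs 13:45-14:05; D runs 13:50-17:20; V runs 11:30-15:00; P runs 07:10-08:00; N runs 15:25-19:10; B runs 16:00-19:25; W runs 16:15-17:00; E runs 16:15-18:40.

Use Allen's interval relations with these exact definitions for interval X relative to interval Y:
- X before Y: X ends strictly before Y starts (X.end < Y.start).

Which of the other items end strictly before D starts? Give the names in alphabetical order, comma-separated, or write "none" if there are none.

Target D = [13:50, 17:20].
B [16:00, 19:25] → overlapped-by → no.
C [11:10, 11:20] → before → yes.
E [16:15, 18:40] → overlapped-by → no.
H [07:15, 13:45] → before → yes.
K [20:40, 22:50] → after → no.
L [15:00, 17:25] → overlapped-by → no.
N [15:25, 19:10] → overlapped-by → no.
P [07:10, 08:00] → before → yes.
Q [08:15, 10:45] → before → yes.
U [13:45, 14:05] → overlaps → no.
V [11:30, 15:00] → overlaps → no.
W [16:15, 17:00] → during → no.
Z [18:40, 22:50] → after → no.
Result: C, H, P, Q.

C, H, P, Q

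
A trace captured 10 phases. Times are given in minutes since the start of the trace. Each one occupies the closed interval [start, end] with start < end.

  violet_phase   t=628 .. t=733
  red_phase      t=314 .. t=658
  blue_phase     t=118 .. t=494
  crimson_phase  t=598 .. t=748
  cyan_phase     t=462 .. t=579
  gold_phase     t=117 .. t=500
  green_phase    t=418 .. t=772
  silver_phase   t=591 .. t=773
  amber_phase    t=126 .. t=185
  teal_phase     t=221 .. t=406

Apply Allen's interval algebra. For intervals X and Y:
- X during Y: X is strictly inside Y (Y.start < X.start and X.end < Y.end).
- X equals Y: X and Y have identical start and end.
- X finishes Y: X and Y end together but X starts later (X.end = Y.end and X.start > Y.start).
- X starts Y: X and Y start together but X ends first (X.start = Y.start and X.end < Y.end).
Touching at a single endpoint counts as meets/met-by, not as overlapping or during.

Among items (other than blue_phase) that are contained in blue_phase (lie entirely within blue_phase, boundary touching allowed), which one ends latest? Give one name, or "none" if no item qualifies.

teal_phase

Target blue_phase = [t=118, t=494].
amber_phase [t=126, t=185] → during → candidate.
crimson_phase [t=598, t=748] → after → excluded.
cyan_phase [t=462, t=579] → overlapped-by → excluded.
gold_phase [t=117, t=500] → contains → excluded.
green_phase [t=418, t=772] → overlapped-by → excluded.
red_phase [t=314, t=658] → overlapped-by → excluded.
silver_phase [t=591, t=773] → after → excluded.
teal_phase [t=221, t=406] → during → candidate.
violet_phase [t=628, t=733] → after → excluded.
Among candidates, latest end is t=406 → teal_phase.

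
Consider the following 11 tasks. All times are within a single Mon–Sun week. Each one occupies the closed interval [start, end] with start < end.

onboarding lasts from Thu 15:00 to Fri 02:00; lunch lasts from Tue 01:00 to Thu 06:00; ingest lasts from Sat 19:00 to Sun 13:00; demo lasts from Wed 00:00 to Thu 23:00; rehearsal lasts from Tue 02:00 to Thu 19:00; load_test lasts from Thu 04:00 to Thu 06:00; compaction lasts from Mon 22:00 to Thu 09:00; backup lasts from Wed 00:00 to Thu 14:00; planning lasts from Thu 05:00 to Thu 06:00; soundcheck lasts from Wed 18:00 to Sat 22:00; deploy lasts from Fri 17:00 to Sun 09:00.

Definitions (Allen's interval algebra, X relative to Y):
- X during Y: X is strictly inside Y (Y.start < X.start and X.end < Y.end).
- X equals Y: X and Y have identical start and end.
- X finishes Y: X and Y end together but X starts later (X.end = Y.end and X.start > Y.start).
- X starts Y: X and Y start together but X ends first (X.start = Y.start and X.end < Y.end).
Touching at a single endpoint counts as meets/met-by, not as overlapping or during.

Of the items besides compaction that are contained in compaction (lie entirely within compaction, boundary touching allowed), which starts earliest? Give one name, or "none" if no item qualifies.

Target compaction = [Mon 22:00, Thu 09:00].
backup [Wed 00:00, Thu 14:00] → overlapped-by → excluded.
demo [Wed 00:00, Thu 23:00] → overlapped-by → excluded.
deploy [Fri 17:00, Sun 09:00] → after → excluded.
ingest [Sat 19:00, Sun 13:00] → after → excluded.
load_test [Thu 04:00, Thu 06:00] → during → candidate.
lunch [Tue 01:00, Thu 06:00] → during → candidate.
onboarding [Thu 15:00, Fri 02:00] → after → excluded.
planning [Thu 05:00, Thu 06:00] → during → candidate.
rehearsal [Tue 02:00, Thu 19:00] → overlapped-by → excluded.
soundcheck [Wed 18:00, Sat 22:00] → overlapped-by → excluded.
Among candidates, earliest start is Tue 01:00 → lunch.

lunch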